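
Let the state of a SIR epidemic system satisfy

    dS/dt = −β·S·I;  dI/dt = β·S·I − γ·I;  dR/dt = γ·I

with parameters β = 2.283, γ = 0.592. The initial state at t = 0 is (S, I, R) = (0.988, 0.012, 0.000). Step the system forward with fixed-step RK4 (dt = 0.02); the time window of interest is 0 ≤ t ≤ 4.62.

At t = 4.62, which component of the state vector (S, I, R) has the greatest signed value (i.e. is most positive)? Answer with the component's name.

largest component: R

t=0.000: state=(0.988, 0.012, 0.000)
step 1 (dt=0.02): k1=(-0.027, 0.020, 0.007), k2=(-0.028, 0.020, 0.007), k3=(-0.028, 0.020, 0.007), k4=(-0.028, 0.021, 0.007); state += dt/6·(k1+2k2+2k3+k4)
t=0.020: state=(0.987, 0.012, 0.000)
t=0.040: state=(0.987, 0.013, 0.000)
t=0.060: state=(0.986, 0.013, 0.000)
continuing one RK4 step at a time; state shown every 10 steps (Δt=0.2):
t=0.200: state=(0.982, 0.017, 0.002)
t=0.400: state=(0.973, 0.023, 0.004)
t=0.600: state=(0.961, 0.032, 0.007)
t=0.800: state=(0.944, 0.044, 0.012)
t=1.000: state=(0.922, 0.060, 0.018)
t=1.200: state=(0.893, 0.081, 0.026)
t=1.400: state=(0.856, 0.107, 0.037)
t=1.600: state=(0.810, 0.139, 0.052)
t=1.800: state=(0.754, 0.176, 0.070)
t=2.000: state=(0.689, 0.218, 0.093)
t=2.200: state=(0.618, 0.260, 0.122)
t=2.400: state=(0.543, 0.302, 0.155)
t=2.600: state=(0.469, 0.338, 0.193)
t=2.800: state=(0.400, 0.366, 0.235)
t=3.000: state=(0.337, 0.384, 0.279)
t=3.200: state=(0.282, 0.393, 0.325)
t=3.400: state=(0.235, 0.393, 0.372)
t=3.600: state=(0.197, 0.385, 0.418)
t=3.800: state=(0.166, 0.371, 0.463)
t=4.000: state=(0.141, 0.354, 0.506)
t=4.200: state=(0.120, 0.333, 0.546)
t=4.400: state=(0.104, 0.312, 0.585)
t=4.600: state=(0.090, 0.289, 0.620)
t=4.620: state=(0.089, 0.287, 0.624)
compare at T: S=0.089, I=0.287, R=0.624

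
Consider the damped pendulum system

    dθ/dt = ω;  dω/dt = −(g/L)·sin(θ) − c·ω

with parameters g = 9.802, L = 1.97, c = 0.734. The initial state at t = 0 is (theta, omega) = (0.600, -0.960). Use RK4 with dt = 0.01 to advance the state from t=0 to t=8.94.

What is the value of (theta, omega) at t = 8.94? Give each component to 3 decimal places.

t=0.000: state=(0.600, -0.960)
step 1 (dt=0.01): k1=(-0.960, -2.105), k2=(-0.971, -2.077), k3=(-0.970, -2.077), k4=(-0.981, -2.050); state += dt/6·(k1+2k2+2k3+k4)
t=0.010: state=(0.590, -0.981)
t=0.020: state=(0.580, -1.001)
t=0.030: state=(0.570, -1.021)
continuing one RK4 step at a time; state shown every 50 steps (Δt=0.5):
t=0.500: state=(-0.016, -1.240)
t=1.000: state=(-0.427, -0.298)
t=1.500: state=(-0.321, 0.623)
t=2.000: state=(0.048, 0.696)
t=2.500: state=(0.259, 0.099)
t=3.000: state=(0.164, -0.406)
t=3.500: state=(-0.054, -0.379)
t=4.000: state=(-0.155, -0.005)
t=4.500: state=(-0.080, 0.258)
t=5.000: state=(0.047, 0.199)
t=5.500: state=(0.091, -0.028)
t=6.000: state=(0.036, -0.159)
t=6.500: state=(-0.036, -0.101)
t=7.000: state=(-0.052, 0.034)
t=7.500: state=(-0.015, 0.096)
t=8.000: state=(0.025, 0.049)
t=8.500: state=(0.029, -0.030)
t=8.940: state=(0.008, -0.057)

(theta, omega) = (0.008, -0.057)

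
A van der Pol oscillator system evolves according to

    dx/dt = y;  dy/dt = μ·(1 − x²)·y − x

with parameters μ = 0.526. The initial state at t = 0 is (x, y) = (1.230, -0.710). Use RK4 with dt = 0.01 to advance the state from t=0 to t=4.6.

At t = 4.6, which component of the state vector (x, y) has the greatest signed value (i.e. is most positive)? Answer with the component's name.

t=0.000: state=(1.230, -0.710)
step 1 (dt=0.01): k1=(-0.710, -1.038), k2=(-0.715, -1.037), k3=(-0.715, -1.037), k4=(-0.720, -1.035); state += dt/6·(k1+2k2+2k3+k4)
t=0.010: state=(1.223, -0.720)
t=0.020: state=(1.216, -0.731)
t=0.030: state=(1.208, -0.741)
continuing one RK4 step at a time; state shown every 20 steps (Δt=0.2):
t=0.200: state=(1.068, -0.913)
t=0.400: state=(0.865, -1.114)
t=0.600: state=(0.622, -1.320)
t=0.800: state=(0.337, -1.531)
t=1.000: state=(0.010, -1.731)
t=1.200: state=(-0.352, -1.880)
t=1.400: state=(-0.734, -1.911)
t=1.600: state=(-1.104, -1.755)
t=1.800: state=(-1.422, -1.400)
t=2.000: state=(-1.656, -0.922)
t=2.200: state=(-1.791, -0.436)
t=2.400: state=(-1.835, -0.019)
t=2.600: state=(-1.804, 0.309)
t=2.800: state=(-1.716, 0.564)
t=3.000: state=(-1.581, 0.773)
t=3.200: state=(-1.408, 0.960)
t=3.400: state=(-1.198, 1.144)
t=3.600: state=(-0.950, 1.339)
t=3.800: state=(-0.661, 1.553)
t=4.000: state=(-0.327, 1.783)
t=4.200: state=(0.052, 2.005)
t=4.400: state=(0.470, 2.155)
t=4.600: state=(0.902, 2.134)
compare at T: x=0.902, y=2.134

largest component: y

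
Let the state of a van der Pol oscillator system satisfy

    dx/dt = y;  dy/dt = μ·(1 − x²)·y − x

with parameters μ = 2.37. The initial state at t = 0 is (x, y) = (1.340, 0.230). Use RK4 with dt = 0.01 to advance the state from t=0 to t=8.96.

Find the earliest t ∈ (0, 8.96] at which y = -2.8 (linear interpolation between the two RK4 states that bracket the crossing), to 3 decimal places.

t=0.000: state=(1.340, 0.230)
step 1 (dt=0.01): k1=(0.230, -1.774), k2=(0.221, -1.760), k3=(0.221, -1.760), k4=(0.212, -1.746); state += dt/6·(k1+2k2+2k3+k4)
t=0.010: state=(1.342, 0.212)
t=0.020: state=(1.344, 0.195)
t=0.030: state=(1.346, 0.178)
continuing one RK4 step at a time; state shown every 50 steps (Δt=0.5):
t=0.500: state=(1.288, -0.349)
t=1.000: state=(1.024, -0.721)
t=1.500: state=(0.485, -1.636)
t=1.730: state=(-0.008, -2.774)
next step: t=1.740: state=(-0.036, -2.840) — y has crossed -2.8
linear interpolation between t=1.730 (-2.77422) and t=1.740 (-2.84050) → t≈1.734

t = 1.734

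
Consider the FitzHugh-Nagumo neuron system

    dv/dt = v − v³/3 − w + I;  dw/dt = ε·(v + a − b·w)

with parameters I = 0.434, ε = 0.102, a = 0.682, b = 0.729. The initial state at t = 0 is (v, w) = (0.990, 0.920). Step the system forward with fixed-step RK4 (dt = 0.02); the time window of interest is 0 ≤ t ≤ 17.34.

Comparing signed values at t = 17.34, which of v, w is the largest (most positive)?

t=0.000: state=(0.990, 0.920)
step 1 (dt=0.02): k1=(0.181, 0.102), k2=(0.180, 0.102), k3=(0.180, 0.102), k4=(0.179, 0.102); state += dt/6·(k1+2k2+2k3+k4)
t=0.020: state=(0.994, 0.922)
t=0.040: state=(0.997, 0.924)
t=0.060: state=(1.001, 0.926)
continuing one RK4 step at a time; state shown every 50 steps (Δt=1):
t=1.000: state=(1.113, 1.026)
t=2.000: state=(1.119, 1.130)
t=3.000: state=(1.035, 1.222)
t=4.000: state=(0.871, 1.296)
t=5.000: state=(0.583, 1.343)
t=6.000: state=(-0.031, 1.345)
t=7.000: state=(-1.360, 1.251)
t=8.000: state=(-1.956, 1.054)
t=9.000: state=(-1.935, 0.853)
t=10.000: state=(-1.869, 0.672)
t=11.000: state=(-1.800, 0.511)
t=12.000: state=(-1.733, 0.368)
t=13.000: state=(-1.665, 0.241)
t=14.000: state=(-1.599, 0.131)
t=15.000: state=(-1.532, 0.035)
t=16.000: state=(-1.466, -0.048)
t=17.000: state=(-1.399, -0.119)
t=17.340: state=(-1.377, -0.140)
compare at T: v=-1.377, w=-0.140

largest component: w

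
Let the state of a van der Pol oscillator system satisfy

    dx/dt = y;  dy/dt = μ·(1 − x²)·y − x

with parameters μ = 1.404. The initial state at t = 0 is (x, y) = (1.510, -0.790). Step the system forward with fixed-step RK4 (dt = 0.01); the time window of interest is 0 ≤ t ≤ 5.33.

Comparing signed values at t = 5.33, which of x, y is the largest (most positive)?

largest component: y

t=0.000: state=(1.510, -0.790)
step 1 (dt=0.01): k1=(-0.790, -0.090), k2=(-0.790, -0.099), k3=(-0.790, -0.099), k4=(-0.791, -0.107); state += dt/6·(k1+2k2+2k3+k4)
t=0.010: state=(1.502, -0.791)
t=0.020: state=(1.494, -0.792)
t=0.030: state=(1.486, -0.793)
continuing one RK4 step at a time; state shown every 20 steps (Δt=0.2):
t=0.200: state=(1.348, -0.839)
t=0.400: state=(1.171, -0.944)
t=0.600: state=(0.966, -1.117)
t=0.800: state=(0.718, -1.386)
t=1.000: state=(0.402, -1.800)
t=1.200: state=(-0.015, -2.395)
t=1.400: state=(-0.560, -3.023)
t=1.600: state=(-1.183, -3.031)
t=1.800: state=(-1.695, -1.955)
t=2.000: state=(-1.956, -0.728)
t=2.200: state=(-2.024, -0.044)
t=2.400: state=(-1.999, 0.252)
t=2.600: state=(-1.934, 0.384)
t=2.800: state=(-1.850, 0.456)
t=3.000: state=(-1.753, 0.511)
t=3.200: state=(-1.645, 0.566)
t=3.400: state=(-1.526, 0.629)
t=3.600: state=(-1.392, 0.710)
t=3.800: state=(-1.240, 0.816)
t=4.000: state=(-1.063, 0.965)
t=4.200: state=(-0.850, 1.182)
t=4.400: state=(-0.583, 1.506)
t=4.600: state=(-0.236, 1.990)
t=4.800: state=(0.224, 2.628)
t=5.000: state=(0.806, 3.104)
t=5.200: state=(1.403, 2.672)
t=5.330: state=(1.701, 1.877)
compare at T: x=1.701, y=1.877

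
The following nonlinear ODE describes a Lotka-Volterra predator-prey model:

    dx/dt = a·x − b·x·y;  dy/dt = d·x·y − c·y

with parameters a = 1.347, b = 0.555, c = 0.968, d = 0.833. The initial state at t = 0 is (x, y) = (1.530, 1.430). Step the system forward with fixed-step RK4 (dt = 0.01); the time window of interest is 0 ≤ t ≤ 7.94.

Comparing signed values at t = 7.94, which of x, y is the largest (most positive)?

t=0.000: state=(1.530, 1.430)
step 1 (dt=0.01): k1=(0.847, 0.438), k2=(0.847, 0.444), k3=(0.847, 0.444), k4=(0.848, 0.450); state += dt/6·(k1+2k2+2k3+k4)
t=0.010: state=(1.538, 1.434)
t=0.020: state=(1.547, 1.439)
t=0.030: state=(1.555, 1.444)
continuing one RK4 step at a time; state shown every 50 steps (Δt=0.5):
t=0.500: state=(1.928, 1.817)
t=1.000: state=(2.065, 2.611)
t=1.500: state=(1.707, 3.587)
t=2.000: state=(1.146, 3.997)
t=2.500: state=(0.769, 3.639)
t=3.000: state=(0.602, 2.966)
t=3.500: state=(0.568, 2.324)
t=4.000: state=(0.628, 1.832)
t=4.500: state=(0.778, 1.508)
t=5.000: state=(1.030, 1.349)
t=5.500: state=(1.392, 1.372)
t=6.000: state=(1.808, 1.647)
t=6.500: state=(2.070, 2.302)
t=7.000: state=(1.875, 3.287)
t=7.500: state=(1.323, 3.958)
t=7.940: state=(0.909, 3.870)
compare at T: x=0.909, y=3.870

largest component: y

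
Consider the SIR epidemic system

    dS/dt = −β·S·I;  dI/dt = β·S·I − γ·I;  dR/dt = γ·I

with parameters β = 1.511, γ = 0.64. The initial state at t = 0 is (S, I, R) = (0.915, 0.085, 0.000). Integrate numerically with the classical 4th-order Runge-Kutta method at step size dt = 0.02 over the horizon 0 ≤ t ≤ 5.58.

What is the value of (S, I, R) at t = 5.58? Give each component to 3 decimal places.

t=0.000: state=(0.915, 0.085, 0.000)
step 1 (dt=0.02): k1=(-0.118, 0.063, 0.054), k2=(-0.118, 0.063, 0.055), k3=(-0.118, 0.063, 0.055), k4=(-0.119, 0.064, 0.055); state += dt/6·(k1+2k2+2k3+k4)
t=0.020: state=(0.913, 0.086, 0.001)
t=0.040: state=(0.910, 0.088, 0.002)
t=0.060: state=(0.908, 0.089, 0.003)
continuing one RK4 step at a time; state shown every 10 steps (Δt=0.2):
t=0.200: state=(0.890, 0.098, 0.012)
t=0.400: state=(0.862, 0.113, 0.025)
t=0.600: state=(0.831, 0.128, 0.041)
t=0.800: state=(0.798, 0.144, 0.058)
t=1.000: state=(0.762, 0.160, 0.077)
t=1.200: state=(0.724, 0.177, 0.099)
t=1.400: state=(0.685, 0.192, 0.123)
t=1.600: state=(0.645, 0.207, 0.148)
t=1.800: state=(0.604, 0.220, 0.176)
t=2.000: state=(0.565, 0.231, 0.205)
t=2.200: state=(0.526, 0.240, 0.235)
t=2.400: state=(0.489, 0.246, 0.266)
t=2.600: state=(0.453, 0.249, 0.297)
t=2.800: state=(0.420, 0.250, 0.329)
t=3.000: state=(0.390, 0.249, 0.361)
t=3.200: state=(0.362, 0.245, 0.393)
t=3.400: state=(0.336, 0.240, 0.424)
t=3.600: state=(0.313, 0.233, 0.454)
t=3.800: state=(0.292, 0.224, 0.484)
t=4.000: state=(0.273, 0.215, 0.512)
t=4.200: state=(0.257, 0.205, 0.539)
t=4.400: state=(0.242, 0.194, 0.564)
t=4.600: state=(0.228, 0.184, 0.588)
t=4.800: state=(0.216, 0.173, 0.611)
t=5.000: state=(0.206, 0.162, 0.633)
t=5.200: state=(0.196, 0.151, 0.653)
t=5.400: state=(0.188, 0.141, 0.671)
t=5.580: state=(0.181, 0.132, 0.687)

(S, I, R) = (0.181, 0.132, 0.687)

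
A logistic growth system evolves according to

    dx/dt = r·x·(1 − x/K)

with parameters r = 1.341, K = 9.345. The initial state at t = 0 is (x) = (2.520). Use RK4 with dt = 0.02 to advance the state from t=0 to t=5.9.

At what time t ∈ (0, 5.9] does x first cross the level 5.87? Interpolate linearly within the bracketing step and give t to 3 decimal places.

t = 1.134

t=0.000: state=(2.520)
step 1 (dt=0.02): k1=(2.468), k2=(2.483), k3=(2.483), k4=(2.498); state += dt/6·(k1+2k2+2k3+k4)
t=0.020: state=(2.570)
t=0.040: state=(2.620)
t=0.060: state=(2.671)
continuing one RK4 step at a time; state shown every 10 steps (Δt=0.2):
t=0.200: state=(3.043)
t=0.400: state=(3.617)
t=0.600: state=(4.226)
t=0.800: state=(4.851)
t=1.000: state=(5.470)
t=1.120: state=(5.829)
next step: t=1.140: state=(5.888) — x has crossed 5.87
linear interpolation between t=1.120 (5.82914) and t=1.140 (5.88776) → t≈1.134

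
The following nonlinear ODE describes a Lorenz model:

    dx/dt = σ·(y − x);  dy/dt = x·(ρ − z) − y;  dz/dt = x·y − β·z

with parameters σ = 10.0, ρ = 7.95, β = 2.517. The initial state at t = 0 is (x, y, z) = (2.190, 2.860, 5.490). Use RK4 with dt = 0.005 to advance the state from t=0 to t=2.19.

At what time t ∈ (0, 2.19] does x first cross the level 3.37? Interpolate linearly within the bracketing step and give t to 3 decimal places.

t=0.000: state=(2.190, 2.860, 5.490)
step 1 (dt=0.005): k1=(6.700, 2.527, -7.555), k2=(6.596, 2.604, -7.446), k3=(6.600, 2.603, -7.447), k4=(6.500, 2.678, -7.338); state += dt/6·(k1+2k2+2k3+k4)
t=0.005: state=(2.223, 2.873, 5.453)
t=0.010: state=(2.255, 2.887, 5.417)
t=0.015: state=(2.286, 2.901, 5.382)
continuing one RK4 step at a time; state shown every 20 steps (Δt=0.1):
t=0.100: state=(2.743, 3.246, 4.939)
t=0.200: state=(3.268, 3.830, 4.784)
t=0.215: state=(3.353, 3.929, 4.796)
next step: t=0.220: state=(3.382, 3.962, 4.802) — x has crossed 3.37
linear interpolation between t=0.215 (3.35339) and t=0.220 (3.38229) → t≈0.218

t = 0.218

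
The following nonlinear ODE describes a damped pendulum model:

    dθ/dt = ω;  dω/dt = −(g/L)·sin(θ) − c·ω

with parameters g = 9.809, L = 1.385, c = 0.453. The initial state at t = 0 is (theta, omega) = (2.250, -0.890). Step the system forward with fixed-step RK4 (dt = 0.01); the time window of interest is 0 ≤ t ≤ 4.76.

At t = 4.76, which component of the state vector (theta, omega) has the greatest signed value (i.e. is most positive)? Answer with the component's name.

t=0.000: state=(2.250, -0.890)
step 1 (dt=0.01): k1=(-0.890, -5.107), k2=(-0.916, -5.116), k3=(-0.916, -5.116), k4=(-0.941, -5.125); state += dt/6·(k1+2k2+2k3+k4)
t=0.010: state=(2.241, -0.941)
t=0.020: state=(2.231, -0.992)
t=0.030: state=(2.221, -1.044)
continuing one RK4 step at a time; state shown every 20 steps (Δt=0.2):
t=0.200: state=(1.967, -1.961)
t=0.400: state=(1.459, -3.114)
t=0.600: state=(0.736, -4.030)
t=0.800: state=(-0.094, -4.089)
t=1.000: state=(-0.829, -3.119)
t=1.200: state=(-1.309, -1.655)
t=1.400: state=(-1.491, -0.174)
t=1.600: state=(-1.387, 1.187)
t=1.800: state=(-1.029, 2.351)
t=2.000: state=(-0.476, 3.069)
t=2.200: state=(0.147, 3.014)
t=2.400: state=(0.678, 2.195)
t=2.600: state=(0.998, 0.982)
t=2.800: state=(1.068, -0.280)
t=3.000: state=(0.896, -1.393)
t=3.200: state=(0.533, -2.165)
t=3.400: state=(0.068, -2.375)
t=3.600: state=(-0.374, -1.950)
t=3.800: state=(-0.682, -1.082)
t=4.000: state=(-0.797, -0.058)
t=4.200: state=(-0.711, 0.888)
t=4.400: state=(-0.459, 1.568)
t=4.600: state=(-0.113, 1.814)
t=4.760: state=(0.169, 1.653)
compare at T: theta=0.169, omega=1.653

largest component: omega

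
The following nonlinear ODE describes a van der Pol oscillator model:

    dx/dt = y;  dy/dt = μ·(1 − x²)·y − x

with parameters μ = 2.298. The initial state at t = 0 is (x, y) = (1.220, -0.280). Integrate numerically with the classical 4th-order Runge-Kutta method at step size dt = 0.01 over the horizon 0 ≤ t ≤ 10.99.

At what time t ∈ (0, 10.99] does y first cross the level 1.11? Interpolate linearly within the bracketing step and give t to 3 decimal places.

t = 4.682

t=0.000: state=(1.220, -0.280)
step 1 (dt=0.01): k1=(-0.280, -0.906), k2=(-0.285, -0.901), k3=(-0.285, -0.902), k4=(-0.289, -0.897); state += dt/6·(k1+2k2+2k3+k4)
t=0.010: state=(1.217, -0.289)
t=0.020: state=(1.214, -0.298)
t=0.030: state=(1.211, -0.307)
continuing one RK4 step at a time; state shown every 50 steps (Δt=0.5):
t=0.500: state=(0.973, -0.719)
t=1.000: state=(0.416, -1.716)
t=1.500: state=(-1.087, -4.020)
t=2.000: state=(-2.003, -0.084)
t=2.500: state=(-1.910, 0.290)
t=3.000: state=(-1.750, 0.345)
t=3.500: state=(-1.561, 0.417)
t=4.000: state=(-1.324, 0.549)
t=4.500: state=(-0.984, 0.866)
t=4.680: state=(-0.808, 1.107)
next step: t=4.690: state=(-0.797, 1.124) — y has crossed 1.11
linear interpolation between t=4.680 (1.10651) and t=4.690 (1.12367) → t≈4.682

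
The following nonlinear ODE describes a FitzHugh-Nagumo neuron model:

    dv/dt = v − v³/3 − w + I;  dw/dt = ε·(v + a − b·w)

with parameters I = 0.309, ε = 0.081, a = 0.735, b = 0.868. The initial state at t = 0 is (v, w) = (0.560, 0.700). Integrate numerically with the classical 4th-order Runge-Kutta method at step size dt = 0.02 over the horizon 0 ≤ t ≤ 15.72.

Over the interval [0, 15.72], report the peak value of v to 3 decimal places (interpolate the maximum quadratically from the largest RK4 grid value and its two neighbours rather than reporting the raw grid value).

max v = 0.947

t=0.000: state=(0.560, 0.700)
step 1 (dt=0.02): k1=(0.110, 0.056), k2=(0.111, 0.056), k3=(0.111, 0.056), k4=(0.111, 0.056); state += dt/6·(k1+2k2+2k3+k4)
t=0.020: state=(0.562, 0.701)
t=0.040: state=(0.564, 0.702)
t=0.060: state=(0.567, 0.703)
continuing one RK4 step at a time; state shown every 50 steps (Δt=1):
t=1.000: state=(0.679, 0.758)
t=2.000: state=(0.803, 0.822)
t=3.000: state=(0.901, 0.891)
t=4.000: state=(0.946, 0.961)
t=5.000: state=(0.924, 1.027)
t=6.000: state=(0.830, 1.083)
t=7.000: state=(0.638, 1.125)
t=8.000: state=(0.234, 1.143)
t=9.000: state=(-0.759, 1.107)
t=10.000: state=(-1.844, 0.980)
t=11.000: state=(-1.955, 0.819)
t=12.000: state=(-1.910, 0.670)
t=13.000: state=(-1.857, 0.535)
t=14.000: state=(-1.805, 0.413)
t=15.000: state=(-1.754, 0.303)
t=15.720: state=(-1.718, 0.231)
largest grid value and its neighbours: v(4.160)=0.94702, v(4.180)=0.94703, v(4.200)=0.94701
parabola through these three points peaks at t≈4.178 with v≈0.94703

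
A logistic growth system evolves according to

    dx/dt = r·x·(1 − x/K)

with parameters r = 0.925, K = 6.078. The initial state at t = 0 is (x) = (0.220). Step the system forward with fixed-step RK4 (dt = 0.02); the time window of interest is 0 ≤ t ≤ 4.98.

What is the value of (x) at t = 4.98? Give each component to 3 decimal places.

t=0.000: state=(0.220)
step 1 (dt=0.02): k1=(0.196), k2=(0.198), k3=(0.198), k4=(0.200); state += dt/6·(k1+2k2+2k3+k4)
t=0.020: state=(0.224)
t=0.040: state=(0.228)
t=0.060: state=(0.232)
continuing one RK4 step at a time; state shown every 10 steps (Δt=0.2):
t=0.200: state=(0.263)
t=0.400: state=(0.313)
t=0.600: state=(0.373)
t=0.800: state=(0.444)
t=1.000: state=(0.526)
t=1.200: state=(0.622)
t=1.400: state=(0.733)
t=1.600: state=(0.861)
t=1.800: state=(1.007)
t=2.000: state=(1.172)
t=2.200: state=(1.357)
t=2.400: state=(1.562)
t=2.600: state=(1.786)
t=2.800: state=(2.028)
t=3.000: state=(2.285)
t=3.200: state=(2.554)
t=3.400: state=(2.831)
t=3.600: state=(3.112)
t=3.800: state=(3.392)
t=4.000: state=(3.665)
t=4.200: state=(3.929)
t=4.400: state=(4.178)
t=4.600: state=(4.411)
t=4.800: state=(4.625)
t=4.980: state=(4.801)

(x) = (4.801)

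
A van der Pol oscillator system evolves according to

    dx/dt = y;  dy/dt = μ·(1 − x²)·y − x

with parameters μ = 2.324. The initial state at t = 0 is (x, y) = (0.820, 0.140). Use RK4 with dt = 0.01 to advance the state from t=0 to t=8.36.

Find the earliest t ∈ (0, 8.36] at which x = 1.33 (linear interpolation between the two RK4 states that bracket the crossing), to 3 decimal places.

t=0.000: state=(0.820, 0.140)
step 1 (dt=0.01): k1=(0.140, -0.713), k2=(0.136, -0.717), k3=(0.136, -0.717), k4=(0.133, -0.721); state += dt/6·(k1+2k2+2k3+k4)
t=0.010: state=(0.821, 0.133)
t=0.020: state=(0.823, 0.126)
t=0.030: state=(0.824, 0.118)
continuing one RK4 step at a time; state shown every 50 steps (Δt=0.5):
t=0.500: state=(0.787, -0.298)
t=1.000: state=(0.474, -1.062)
t=1.500: state=(-0.518, -3.211)
t=2.000: state=(-1.852, -0.845)
t=2.500: state=(-1.878, 0.258)
t=3.000: state=(-1.723, 0.348)
t=3.500: state=(-1.530, 0.427)
t=4.000: state=(-1.285, 0.571)
t=4.500: state=(-0.924, 0.937)
t=5.000: state=(-0.190, 2.345)
t=5.420: state=(1.296, 3.903)
next step: t=5.430: state=(1.335, 3.824) — x has crossed 1.33
linear interpolation between t=5.420 (1.29604) and t=5.430 (1.33468) → t≈5.429

t = 5.429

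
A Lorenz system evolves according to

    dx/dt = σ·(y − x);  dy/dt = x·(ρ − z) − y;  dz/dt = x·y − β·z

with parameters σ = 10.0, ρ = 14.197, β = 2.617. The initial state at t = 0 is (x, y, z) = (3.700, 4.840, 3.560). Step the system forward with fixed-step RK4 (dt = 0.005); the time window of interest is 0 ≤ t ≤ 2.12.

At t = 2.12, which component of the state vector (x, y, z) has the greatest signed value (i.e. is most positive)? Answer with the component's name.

t=0.000: state=(3.700, 4.840, 3.560)
step 1 (dt=0.005): k1=(11.400, 34.517, 8.591), k2=(11.978, 34.654, 8.995), k3=(11.967, 34.665, 9.001), k4=(12.535, 34.811, 9.415); state += dt/6·(k1+2k2+2k3+k4)
t=0.005: state=(3.760, 5.013, 3.605)
t=0.010: state=(3.825, 5.188, 3.654)
t=0.015: state=(3.896, 5.365, 3.708)
continuing one RK4 step at a time; state shown every 20 steps (Δt=0.1):
t=0.100: state=(5.791, 8.670, 5.571)
t=0.200: state=(8.968, 11.969, 11.311)
t=0.300: state=(10.407, 9.678, 18.747)
t=0.400: state=(7.674, 3.699, 19.811)
t=0.500: state=(4.008, 1.091, 16.328)
t=0.600: state=(2.021, 0.857, 12.789)
t=0.700: state=(1.402, 1.210, 9.988)
t=0.800: state=(1.486, 1.808, 7.873)
t=0.900: state=(2.030, 2.811, 6.413)
t=1.000: state=(3.107, 4.519, 5.761)
t=1.100: state=(4.929, 7.176, 6.515)
t=1.200: state=(7.468, 10.099, 9.869)
t=1.300: state=(9.430, 10.238, 15.637)
t=1.400: state=(8.562, 6.188, 18.828)
t=1.500: state=(5.672, 2.800, 17.181)
t=1.600: state=(3.427, 1.884, 14.077)
t=1.700: state=(2.503, 2.112, 11.323)
t=1.800: state=(2.500, 2.838, 9.243)
t=1.900: state=(3.137, 4.074, 7.961)
t=2.000: state=(4.391, 5.967, 7.792)
t=2.100: state=(6.241, 8.283, 9.387)
t=2.120: state=(6.651, 8.696, 9.976)
compare at T: x=6.651, y=8.696, z=9.976

largest component: z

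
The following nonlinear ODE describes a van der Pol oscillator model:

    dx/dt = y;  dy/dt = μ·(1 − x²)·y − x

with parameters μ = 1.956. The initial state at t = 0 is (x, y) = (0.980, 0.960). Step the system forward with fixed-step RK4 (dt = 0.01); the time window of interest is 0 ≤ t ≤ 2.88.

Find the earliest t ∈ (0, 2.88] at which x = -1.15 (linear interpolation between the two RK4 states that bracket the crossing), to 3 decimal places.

t=0.000: state=(0.980, 0.960)
step 1 (dt=0.01): k1=(0.960, -0.906), k2=(0.955, -0.928), k3=(0.955, -0.928), k4=(0.951, -0.951); state += dt/6·(k1+2k2+2k3+k4)
t=0.010: state=(0.990, 0.951)
t=0.020: state=(0.999, 0.941)
t=0.030: state=(1.008, 0.931)
continuing one RK4 step at a time; state shown every 10 steps (Δt=0.1):
t=0.100: state=(1.071, 0.848)
t=0.200: state=(1.148, 0.702)
t=0.300: state=(1.210, 0.536)
t=0.400: state=(1.256, 0.367)
t=0.500: state=(1.284, 0.206)
t=0.600: state=(1.297, 0.059)
t=0.700: state=(1.297, -0.070)
t=0.800: state=(1.284, -0.182)
t=0.900: state=(1.261, -0.281)
t=1.000: state=(1.228, -0.371)
t=1.100: state=(1.187, -0.455)
t=1.200: state=(1.137, -0.537)
t=1.300: state=(1.079, -0.622)
t=1.400: state=(1.012, -0.714)
t=1.500: state=(0.936, -0.819)
t=1.600: state=(0.848, -0.944)
t=1.700: state=(0.746, -1.096)
t=1.800: state=(0.627, -1.287)
t=1.900: state=(0.487, -1.532)
t=2.000: state=(0.319, -1.848)
t=2.100: state=(0.114, -2.249)
t=2.200: state=(-0.134, -2.732)
t=2.300: state=(-0.433, -3.237)
t=2.400: state=(-0.777, -3.597)
t=2.500: state=(-1.139, -3.552)
next step: t=2.510: state=(-1.174, -3.517) — x has crossed -1.15
linear interpolation between t=2.500 (-1.13868) and t=2.510 (-1.17403) → t≈2.503

t = 2.503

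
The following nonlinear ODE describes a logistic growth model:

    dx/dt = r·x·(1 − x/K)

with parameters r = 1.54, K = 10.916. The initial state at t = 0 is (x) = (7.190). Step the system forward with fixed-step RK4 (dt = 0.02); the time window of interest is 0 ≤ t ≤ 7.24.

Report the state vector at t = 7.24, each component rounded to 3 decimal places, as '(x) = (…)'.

t=0.000: state=(7.190)
step 1 (dt=0.02): k1=(3.779), k2=(3.761), k3=(3.761), k4=(3.742); state += dt/6·(k1+2k2+2k3+k4)
t=0.020: state=(7.265)
t=0.040: state=(7.340)
t=0.060: state=(7.413)
continuing one RK4 step at a time; state shown every 25 steps (Δt=0.5):
t=0.500: state=(8.804)
t=1.000: state=(9.825)
t=1.500: state=(10.382)
t=2.000: state=(10.662)
t=2.500: state=(10.797)
t=3.000: state=(10.861)
t=3.500: state=(10.890)
t=4.000: state=(10.904)
t=4.500: state=(10.910)
t=5.000: state=(10.913)
t=5.500: state=(10.915)
t=6.000: state=(10.915)
t=6.500: state=(10.916)
t=7.000: state=(10.916)
t=7.240: state=(10.916)

(x) = (10.916)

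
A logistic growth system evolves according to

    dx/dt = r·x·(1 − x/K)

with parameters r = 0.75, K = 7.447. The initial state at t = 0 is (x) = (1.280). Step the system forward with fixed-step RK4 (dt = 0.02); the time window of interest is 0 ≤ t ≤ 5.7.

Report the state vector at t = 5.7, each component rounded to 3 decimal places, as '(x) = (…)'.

(x) = (6.979)

t=0.000: state=(1.280)
step 1 (dt=0.02): k1=(0.795), k2=(0.799), k3=(0.799), k4=(0.803); state += dt/6·(k1+2k2+2k3+k4)
t=0.020: state=(1.296)
t=0.040: state=(1.312)
t=0.060: state=(1.328)
continuing one RK4 step at a time; state shown every 10 steps (Δt=0.2):
t=0.200: state=(1.447)
t=0.400: state=(1.630)
t=0.600: state=(1.829)
t=0.800: state=(2.044)
t=1.000: state=(2.273)
t=1.200: state=(2.517)
t=1.400: state=(2.773)
t=1.600: state=(3.038)
t=1.800: state=(3.311)
t=2.000: state=(3.589)
t=2.200: state=(3.868)
t=2.400: state=(4.146)
t=2.600: state=(4.418)
t=2.800: state=(4.684)
t=3.000: state=(4.939)
t=3.200: state=(5.182)
t=3.400: state=(5.411)
t=3.600: state=(5.625)
t=3.800: state=(5.824)
t=4.000: state=(6.006)
t=4.200: state=(6.173)
t=4.400: state=(6.323)
t=4.600: state=(6.459)
t=4.800: state=(6.581)
t=5.000: state=(6.689)
t=5.200: state=(6.785)
t=5.400: state=(6.870)
t=5.600: state=(6.945)
t=5.700: state=(6.979)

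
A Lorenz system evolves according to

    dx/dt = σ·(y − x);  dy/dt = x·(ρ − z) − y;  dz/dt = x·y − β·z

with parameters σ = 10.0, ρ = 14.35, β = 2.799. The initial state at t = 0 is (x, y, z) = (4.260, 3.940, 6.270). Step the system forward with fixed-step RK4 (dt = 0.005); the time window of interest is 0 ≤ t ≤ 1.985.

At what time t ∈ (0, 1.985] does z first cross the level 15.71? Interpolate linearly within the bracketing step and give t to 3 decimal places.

t=0.000: state=(4.260, 3.940, 6.270)
step 1 (dt=0.005): k1=(-3.200, 30.481, -0.765), k2=(-2.358, 30.348, -0.467), k3=(-2.382, 30.362, -0.463), k4=(-1.563, 30.243, -0.161); state += dt/6·(k1+2k2+2k3+k4)
t=0.005: state=(4.248, 4.092, 6.268)
t=0.010: state=(4.244, 4.243, 6.268)
t=0.015: state=(4.248, 4.392, 6.272)
continuing one RK4 step at a time; state shown every 20 steps (Δt=0.1):
t=0.100: state=(5.164, 6.967, 6.953)
t=0.200: state=(7.419, 9.875, 9.999)
t=0.300: state=(9.329, 10.236, 15.334)
t=0.305: state=(9.370, 10.133, 15.594)
next step: t=0.310: state=(9.405, 10.018, 15.847) — z has crossed 15.71
linear interpolation between t=0.305 (15.59389) and t=0.310 (15.84686) → t≈0.307

t = 0.307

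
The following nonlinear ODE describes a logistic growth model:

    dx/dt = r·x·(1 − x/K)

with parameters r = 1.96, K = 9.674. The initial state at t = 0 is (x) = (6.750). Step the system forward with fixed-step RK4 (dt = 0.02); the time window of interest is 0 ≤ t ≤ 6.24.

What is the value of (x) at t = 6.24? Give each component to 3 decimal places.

(x) = (9.674)

t=0.000: state=(6.750)
step 1 (dt=0.02): k1=(3.999), k2=(3.967), k3=(3.968), k4=(3.936); state += dt/6·(k1+2k2+2k3+k4)
t=0.020: state=(6.829)
t=0.040: state=(6.907)
t=0.060: state=(6.984)
continuing one RK4 step at a time; state shown every 25 steps (Δt=0.5):
t=0.500: state=(8.321)
t=1.000: state=(9.118)
t=1.500: state=(9.457)
t=2.000: state=(9.592)
t=2.500: state=(9.643)
t=3.000: state=(9.662)
t=3.500: state=(9.670)
t=4.000: state=(9.672)
t=4.500: state=(9.673)
t=5.000: state=(9.674)
t=5.500: state=(9.674)
t=6.000: state=(9.674)
t=6.240: state=(9.674)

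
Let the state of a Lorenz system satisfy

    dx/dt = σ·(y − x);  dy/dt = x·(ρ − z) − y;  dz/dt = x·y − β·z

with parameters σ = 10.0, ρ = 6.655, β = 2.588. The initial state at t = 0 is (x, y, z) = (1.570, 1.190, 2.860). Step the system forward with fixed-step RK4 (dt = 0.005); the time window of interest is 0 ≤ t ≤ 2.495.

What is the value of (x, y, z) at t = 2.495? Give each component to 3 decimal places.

(x, y, z) = (3.643, 3.471, 5.963)

t=0.000: state=(1.570, 1.190, 2.860)
step 1 (dt=0.005): k1=(-3.800, 4.768, -5.533), k2=(-3.586, 4.742, -5.490), k3=(-3.592, 4.744, -5.490), k4=(-3.383, 4.719, -5.447); state += dt/6·(k1+2k2+2k3+k4)
t=0.005: state=(1.552, 1.214, 2.833)
t=0.010: state=(1.536, 1.237, 2.806)
t=0.015: state=(1.522, 1.260, 2.779)
continuing one RK4 step at a time; state shown every 20 steps (Δt=0.1):
t=0.100: state=(1.499, 1.651, 2.395)
t=0.200: state=(1.782, 2.176, 2.125)
t=0.300: state=(2.269, 2.845, 2.090)
t=0.400: state=(2.930, 3.671, 2.365)
t=0.500: state=(3.732, 4.578, 3.050)
t=0.600: state=(4.565, 5.346, 4.199)
t=0.700: state=(5.199, 5.638, 5.651)
t=0.800: state=(5.369, 5.257, 6.944)
t=0.900: state=(5.002, 4.420, 7.587)
t=1.000: state=(4.316, 3.583, 7.489)
t=1.100: state=(3.631, 3.025, 6.919)
t=1.200: state=(3.139, 2.767, 6.190)
t=1.300: state=(2.883, 2.737, 5.499)
t=1.400: state=(2.832, 2.869, 4.944)
t=1.500: state=(2.943, 3.121, 4.576)
t=1.600: state=(3.175, 3.456, 4.419)
t=1.700: state=(3.490, 3.831, 4.485)
t=1.800: state=(3.837, 4.179, 4.763)
t=1.900: state=(4.150, 4.420, 5.201)
t=2.000: state=(4.355, 4.486, 5.697)
t=2.100: state=(4.402, 4.366, 6.116)
t=2.200: state=(4.292, 4.117, 6.350)
t=2.300: state=(4.078, 3.837, 6.366)
t=2.400: state=(3.836, 3.606, 6.207)
t=2.495: state=(3.643, 3.471, 5.963)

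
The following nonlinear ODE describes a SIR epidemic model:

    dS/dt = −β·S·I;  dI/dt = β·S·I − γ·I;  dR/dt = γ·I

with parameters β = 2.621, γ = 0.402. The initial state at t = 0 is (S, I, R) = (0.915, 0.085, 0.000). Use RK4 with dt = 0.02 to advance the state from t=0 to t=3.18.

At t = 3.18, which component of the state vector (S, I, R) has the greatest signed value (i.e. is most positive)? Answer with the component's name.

largest component: R

t=0.000: state=(0.915, 0.085, 0.000)
step 1 (dt=0.02): k1=(-0.204, 0.170, 0.034), k2=(-0.207, 0.173, 0.035), k3=(-0.208, 0.173, 0.035), k4=(-0.211, 0.176, 0.036); state += dt/6·(k1+2k2+2k3+k4)
t=0.020: state=(0.911, 0.088, 0.001)
t=0.040: state=(0.907, 0.092, 0.001)
t=0.060: state=(0.902, 0.096, 0.002)
continuing one RK4 step at a time; state shown every 10 steps (Δt=0.2):
t=0.200: state=(0.866, 0.125, 0.008)
t=0.400: state=(0.801, 0.179, 0.020)
t=0.600: state=(0.717, 0.246, 0.037)
t=0.800: state=(0.618, 0.322, 0.060)
t=1.000: state=(0.511, 0.400, 0.089)
t=1.200: state=(0.407, 0.469, 0.124)
t=1.400: state=(0.313, 0.522, 0.164)
t=1.600: state=(0.236, 0.556, 0.208)
t=1.800: state=(0.176, 0.571, 0.253)
t=2.000: state=(0.130, 0.571, 0.299)
t=2.200: state=(0.097, 0.559, 0.345)
t=2.400: state=(0.073, 0.539, 0.389)
t=2.600: state=(0.055, 0.514, 0.431)
t=2.800: state=(0.042, 0.486, 0.471)
t=3.000: state=(0.033, 0.458, 0.509)
t=3.180: state=(0.027, 0.432, 0.542)
compare at T: S=0.027, I=0.432, R=0.542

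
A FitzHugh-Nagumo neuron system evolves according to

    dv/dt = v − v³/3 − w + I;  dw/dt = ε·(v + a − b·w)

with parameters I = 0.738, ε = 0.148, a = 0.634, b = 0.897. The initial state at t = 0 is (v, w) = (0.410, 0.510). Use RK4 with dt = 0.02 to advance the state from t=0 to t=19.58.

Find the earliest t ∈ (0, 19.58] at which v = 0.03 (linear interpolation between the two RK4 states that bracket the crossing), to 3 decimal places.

t=0.000: state=(0.410, 0.510)
step 1 (dt=0.02): k1=(0.615, 0.087), k2=(0.619, 0.088), k3=(0.619, 0.088), k4=(0.624, 0.088); state += dt/6·(k1+2k2+2k3+k4)
t=0.020: state=(0.422, 0.512)
t=0.040: state=(0.435, 0.514)
t=0.060: state=(0.448, 0.515)
continuing one RK4 step at a time; state shown every 50 steps (Δt=1):
t=1.000: state=(1.161, 0.643)
t=2.000: state=(1.590, 0.849)
t=3.000: state=(1.594, 1.055)
t=4.000: state=(1.498, 1.226)
t=5.000: state=(1.382, 1.361)
t=6.000: state=(1.257, 1.462)
t=7.000: state=(1.121, 1.533)
t=8.000: state=(0.965, 1.575)
t=9.000: state=(0.767, 1.588)
t=10.000: state=(0.468, 1.565)
t=10.800: state=(0.037, 1.509)
next step: t=10.820: state=(0.022, 1.507) — v has crossed 0.03
linear interpolation between t=10.800 (0.03671) and t=10.820 (0.02190) → t≈10.809

t = 10.809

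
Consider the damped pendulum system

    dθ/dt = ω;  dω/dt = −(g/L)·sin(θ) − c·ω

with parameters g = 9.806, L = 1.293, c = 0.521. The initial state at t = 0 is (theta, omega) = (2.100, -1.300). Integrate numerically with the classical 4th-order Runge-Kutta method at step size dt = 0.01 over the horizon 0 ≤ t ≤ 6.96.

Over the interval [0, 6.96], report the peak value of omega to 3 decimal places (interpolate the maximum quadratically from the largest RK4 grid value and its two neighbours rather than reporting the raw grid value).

t=0.000: state=(2.100, -1.300)
step 1 (dt=0.01): k1=(-1.300, -5.869), k2=(-1.329, -5.879), k3=(-1.329, -5.879), k4=(-1.359, -5.889); state += dt/6·(k1+2k2+2k3+k4)
t=0.010: state=(2.087, -1.359)
t=0.020: state=(2.073, -1.418)
t=0.030: state=(2.058, -1.477)
continuing one RK4 step at a time; state shown every 25 steps (Δt=0.25):
t=0.250: state=(1.586, -2.821)
t=0.500: state=(0.710, -4.058)
t=0.750: state=(-0.319, -3.866)
t=1.000: state=(-1.097, -2.210)
t=1.250: state=(-1.401, -0.237)
t=1.500: state=(-1.234, 1.525)
t=1.750: state=(-0.678, 2.792)
t=2.000: state=(0.070, 2.964)
t=2.250: state=(0.698, 1.900)
t=2.500: state=(0.977, 0.309)
t=2.750: state=(0.862, -1.173)
t=3.000: state=(0.435, -2.116)
t=3.250: state=(-0.117, -2.125)
t=3.500: state=(-0.552, -1.248)
t=3.750: state=(-0.711, -0.008)
t=4.000: state=(-0.569, 1.084)
t=4.250: state=(-0.214, 1.639)
t=4.500: state=(0.187, 1.448)
t=4.750: state=(0.460, 0.675)
t=5.000: state=(0.510, -0.269)
t=5.250: state=(0.345, -0.994)
t=5.500: state=(0.055, -1.227)
t=5.750: state=(-0.222, -0.912)
t=6.000: state=(-0.372, -0.254)
t=6.250: state=(-0.348, 0.426)
t=6.500: state=(-0.181, 0.850)
t=6.750: state=(0.042, 0.865)
t=6.960: state=(0.198, 0.585)
largest grid value and its neighbours: omega(1.900)=3.06048, omega(1.910)=3.06093, omega(1.920)=3.05910
parabola through these three points peaks at t≈1.907 with omega≈3.06103

max omega = 3.061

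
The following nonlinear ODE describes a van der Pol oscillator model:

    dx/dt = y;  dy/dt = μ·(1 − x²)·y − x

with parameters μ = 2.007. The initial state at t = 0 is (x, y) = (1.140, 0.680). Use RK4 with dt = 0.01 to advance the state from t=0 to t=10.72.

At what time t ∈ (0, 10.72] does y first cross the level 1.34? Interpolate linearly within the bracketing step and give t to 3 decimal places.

t=0.000: state=(1.140, 0.680)
step 1 (dt=0.01): k1=(0.680, -1.549), k2=(0.672, -1.558), k3=(0.672, -1.558), k4=(0.664, -1.567); state += dt/6·(k1+2k2+2k3+k4)
t=0.010: state=(1.147, 0.664)
t=0.020: state=(1.153, 0.649)
t=0.030: state=(1.160, 0.633)
continuing one RK4 step at a time; state shown every 50 steps (Δt=0.5):
t=0.500: state=(1.282, -0.075)
t=1.000: state=(1.121, -0.541)
t=1.500: state=(0.724, -1.122)
t=2.000: state=(-0.193, -2.873)
t=2.500: state=(-1.775, -1.799)
t=3.000: state=(-1.979, 0.212)
t=3.500: state=(-1.825, 0.359)
t=4.000: state=(-1.627, 0.436)
t=4.500: state=(-1.381, 0.564)
t=5.000: state=(-1.039, 0.850)
t=5.340: state=(-0.680, 1.327)
next step: t=5.350: state=(-0.667, 1.348) — y has crossed 1.34
linear interpolation between t=5.340 (1.32680) and t=5.350 (1.34820) → t≈5.346

t = 5.346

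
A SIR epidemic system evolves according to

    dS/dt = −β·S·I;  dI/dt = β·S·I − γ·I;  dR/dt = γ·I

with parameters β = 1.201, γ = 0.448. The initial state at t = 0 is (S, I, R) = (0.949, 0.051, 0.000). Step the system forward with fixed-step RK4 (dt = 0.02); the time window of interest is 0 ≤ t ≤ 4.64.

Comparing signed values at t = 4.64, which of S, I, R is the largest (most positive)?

largest component: R

t=0.000: state=(0.949, 0.051, 0.000)
step 1 (dt=0.02): k1=(-0.058, 0.035, 0.023), k2=(-0.058, 0.035, 0.023), k3=(-0.058, 0.035, 0.023), k4=(-0.059, 0.036, 0.023); state += dt/6·(k1+2k2+2k3+k4)
t=0.020: state=(0.948, 0.052, 0.000)
t=0.040: state=(0.947, 0.052, 0.001)
t=0.060: state=(0.945, 0.053, 0.001)
continuing one RK4 step at a time; state shown every 10 steps (Δt=0.2):
t=0.200: state=(0.937, 0.058, 0.005)
t=0.400: state=(0.923, 0.067, 0.011)
t=0.600: state=(0.907, 0.076, 0.017)
t=0.800: state=(0.889, 0.086, 0.024)
t=1.000: state=(0.870, 0.098, 0.032)
t=1.200: state=(0.849, 0.110, 0.042)
t=1.400: state=(0.825, 0.123, 0.052)
t=1.600: state=(0.800, 0.136, 0.064)
t=1.800: state=(0.773, 0.150, 0.077)
t=2.000: state=(0.744, 0.165, 0.091)
t=2.200: state=(0.714, 0.180, 0.106)
t=2.400: state=(0.683, 0.194, 0.123)
t=2.600: state=(0.650, 0.209, 0.141)
t=2.800: state=(0.618, 0.222, 0.160)
t=3.000: state=(0.585, 0.235, 0.181)
t=3.200: state=(0.552, 0.246, 0.202)
t=3.400: state=(0.519, 0.256, 0.225)
t=3.600: state=(0.488, 0.264, 0.248)
t=3.800: state=(0.458, 0.270, 0.272)
t=4.000: state=(0.429, 0.275, 0.296)
t=4.200: state=(0.401, 0.278, 0.321)
t=4.400: state=(0.375, 0.279, 0.346)
t=4.600: state=(0.351, 0.278, 0.371)
t=4.640: state=(0.346, 0.278, 0.376)
compare at T: S=0.346, I=0.278, R=0.376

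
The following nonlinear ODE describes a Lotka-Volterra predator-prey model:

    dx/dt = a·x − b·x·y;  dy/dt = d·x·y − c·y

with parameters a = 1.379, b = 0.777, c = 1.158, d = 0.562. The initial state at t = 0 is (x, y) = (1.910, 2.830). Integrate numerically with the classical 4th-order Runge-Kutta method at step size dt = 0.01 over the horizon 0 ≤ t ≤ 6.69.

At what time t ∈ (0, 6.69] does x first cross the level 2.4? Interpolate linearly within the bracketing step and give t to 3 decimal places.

t=0.000: state=(1.910, 2.830)
step 1 (dt=0.01): k1=(-1.566, -0.239), k2=(-1.558, -0.252), k3=(-1.558, -0.252), k4=(-1.550, -0.264); state += dt/6·(k1+2k2+2k3+k4)
t=0.010: state=(1.894, 2.827)
t=0.020: state=(1.879, 2.825)
t=0.030: state=(1.864, 2.822)
continuing one RK4 step at a time; state shown every 25 steps (Δt=0.25):
t=0.250: state=(1.572, 2.702)
t=0.500: state=(1.340, 2.480)
t=0.750: state=(1.199, 2.217)
t=1.000: state=(1.129, 1.953)
t=1.250: state=(1.117, 1.711)
t=1.500: state=(1.155, 1.501)
t=1.750: state=(1.239, 1.329)
t=2.000: state=(1.370, 1.195)
t=2.250: state=(1.549, 1.097)
t=2.500: state=(1.778, 1.037)
t=2.750: state=(2.058, 1.016)
t=3.000: state=(2.381, 1.038)
t=3.010: state=(2.395, 1.040)
next step: t=3.020: state=(2.408, 1.042) — x has crossed 2.4
linear interpolation between t=3.010 (2.39459) and t=3.020 (2.40828) → t≈3.014

t = 3.014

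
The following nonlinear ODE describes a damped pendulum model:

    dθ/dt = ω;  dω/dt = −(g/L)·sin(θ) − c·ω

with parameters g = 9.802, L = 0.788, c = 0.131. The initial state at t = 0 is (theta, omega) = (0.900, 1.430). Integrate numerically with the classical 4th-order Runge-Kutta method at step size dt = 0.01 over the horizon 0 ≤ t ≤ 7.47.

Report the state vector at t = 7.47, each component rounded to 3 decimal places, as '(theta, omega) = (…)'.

t=0.000: state=(0.900, 1.430)
step 1 (dt=0.01): k1=(1.430, -9.931), k2=(1.380, -9.980), k3=(1.380, -9.978), k4=(1.330, -10.024); state += dt/6·(k1+2k2+2k3+k4)
t=0.010: state=(0.914, 1.330)
t=0.020: state=(0.927, 1.230)
t=0.030: state=(0.938, 1.128)
continuing one RK4 step at a time; state shown every 25 steps (Δt=0.25):
t=0.250: state=(0.936, -1.142)
t=0.500: state=(0.383, -3.046)
t=0.750: state=(-0.410, -2.891)
t=1.000: state=(-0.901, -0.846)
t=1.250: state=(-0.803, 1.581)
t=1.500: state=(-0.190, 3.041)
t=1.750: state=(0.534, 2.383)
t=2.000: state=(0.876, 0.229)
t=2.250: state=(0.645, -1.980)
t=2.500: state=(-0.007, -2.909)
t=2.750: state=(-0.633, -1.796)
t=3.000: state=(-0.816, 0.390)
t=3.250: state=(-0.462, 2.286)
t=3.500: state=(0.195, 2.628)
t=3.750: state=(0.695, 1.151)
t=4.000: state=(0.717, -0.973)
t=4.250: state=(0.263, -2.448)
t=4.500: state=(-0.359, -2.204)
t=4.750: state=(-0.713, -0.482)
t=5.000: state=(-0.581, 1.474)
t=5.250: state=(-0.060, 2.433)
t=5.500: state=(0.486, 1.662)
t=5.750: state=(0.682, -0.174)
t=6.000: state=(0.413, -1.845)
t=6.250: state=(-0.131, -2.230)
t=6.500: state=(-0.566, -1.046)
t=6.750: state=(-0.601, 0.771)
t=7.000: state=(-0.227, 2.041)
t=7.250: state=(0.294, 1.857)
t=7.470: state=(0.578, 0.611)

(theta, omega) = (0.578, 0.611)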